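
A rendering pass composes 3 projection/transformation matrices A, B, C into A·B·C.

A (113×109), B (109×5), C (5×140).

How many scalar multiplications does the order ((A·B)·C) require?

(A·B): 113×109 by 109×5 → 113×5, cost 113·109·5 = 61585
((A·B)·C): 113×5 by 5×140 → 113×140, cost 113·5·140 = 79100; cumulative 140685
Total: 140685 scalar multiplications.

140685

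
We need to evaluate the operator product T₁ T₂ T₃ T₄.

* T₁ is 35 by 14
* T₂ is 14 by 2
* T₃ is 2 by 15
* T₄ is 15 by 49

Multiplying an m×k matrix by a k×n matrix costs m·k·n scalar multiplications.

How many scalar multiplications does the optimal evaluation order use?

5880

Adjacent pairs: T₁T₂ = 35·14·2 = 980; T₂T₃ = 14·2·15 = 420; T₃T₄ = 2·15·49 = 1470.
Length 3: T₁..T₃: k=1: 0+420+35·14·15=7770; k=2: 980+0+35·2·15=2030 → min 2030 | T₂..T₄: k=2: 0+1470+14·2·49=2842; k=3: 420+0+14·15·49=10710 → min 2842.
Length 4: T₁..T₄: k=1: 0+2842+35·14·49=26852; k=2: 980+1470+35·2·49=5880; k=3: 2030+0+35·15·49=27755 → min 5880.
Optimal order: ((T₁ T₂) (T₃ T₄)) with cost 5880.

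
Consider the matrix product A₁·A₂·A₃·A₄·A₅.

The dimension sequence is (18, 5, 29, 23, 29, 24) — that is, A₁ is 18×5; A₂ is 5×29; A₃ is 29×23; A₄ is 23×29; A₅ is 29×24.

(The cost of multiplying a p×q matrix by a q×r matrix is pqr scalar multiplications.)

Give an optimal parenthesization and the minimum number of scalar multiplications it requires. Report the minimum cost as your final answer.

Adjacent pairs: A₁A₂ = 18·5·29 = 2610; A₂A₃ = 5·29·23 = 3335; A₃A₄ = 29·23·29 = 19343; A₄A₅ = 23·29·24 = 16008.
Length 3: A₁..A₃: k=1: 0+3335+18·5·23=5405; k=2: 2610+0+18·29·23=14616 → min 5405 | A₂..A₄: k=2: 0+19343+5·29·29=23548; k=3: 3335+0+5·23·29=6670 → min 6670 | A₃..A₅: k=3: 0+16008+29·23·24=32016; k=4: 19343+0+29·29·24=39527 → min 32016.
Length 4: A₁..A₄: k=1: 0+6670+18·5·29=9280; k=2: 2610+19343+18·29·29=37091; k=3: 5405+0+18·23·29=17411 → min 9280 | A₂..A₅: k=2: 0+32016+5·29·24=35496; k=3: 3335+16008+5·23·24=22103; k=4: 6670+0+5·29·24=10150 → min 10150.
Length 5: A₁..A₅: k=1: 0+10150+18·5·24=12310; k=2: 2610+32016+18·29·24=47154; k=3: 5405+16008+18·23·24=31349; k=4: 9280+0+18·29·24=21808 → min 12310.
Optimal parenthesization: (A₁·(((A₂·A₃)·A₄)·A₅)) with cost 12310.

12310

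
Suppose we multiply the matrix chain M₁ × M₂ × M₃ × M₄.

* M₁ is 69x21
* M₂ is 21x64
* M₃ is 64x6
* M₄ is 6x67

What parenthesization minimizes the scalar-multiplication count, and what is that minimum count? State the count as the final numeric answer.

44496

Adjacent pairs: M₁M₂ = 69·21·64 = 92736; M₂M₃ = 21·64·6 = 8064; M₃M₄ = 64·6·67 = 25728.
Length 3: M₁..M₃: k=1: 0+8064+69·21·6=16758; k=2: 92736+0+69·64·6=119232 → min 16758 | M₂..M₄: k=2: 0+25728+21·64·67=115776; k=3: 8064+0+21·6·67=16506 → min 16506.
Length 4: M₁..M₄: k=1: 0+16506+69·21·67=113589; k=2: 92736+25728+69·64·67=414336; k=3: 16758+0+69·6·67=44496 → min 44496.
Optimal parenthesization: ((M₁ × (M₂ × M₃)) × M₄) with cost 44496.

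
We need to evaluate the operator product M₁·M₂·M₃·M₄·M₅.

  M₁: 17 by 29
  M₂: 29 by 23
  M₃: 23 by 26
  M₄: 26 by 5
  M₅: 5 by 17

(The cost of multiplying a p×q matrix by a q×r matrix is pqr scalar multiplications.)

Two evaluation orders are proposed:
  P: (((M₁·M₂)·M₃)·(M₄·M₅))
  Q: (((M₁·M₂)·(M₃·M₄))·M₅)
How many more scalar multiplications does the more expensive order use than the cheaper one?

Order P = (((M₁·M₂)·M₃)·(M₄·M₅)): (M₁·M₂): 17×29 by 29×23 → 17×23, cost 17·29·23 = 11339; ((M₁·M₂)·M₃): 17×23 by 23×26 → 17×26, cost 17·23·26 = 10166; cumulative 21505; (M₄·M₅): 26×5 by 5×17 → 26×17, cost 26·5·17 = 2210; (((M₁·M₂)·M₃)·(M₄·M₅)): 17×26 by 26×17 → 17×17, cost 17·26·17 = 7514; cumulative 31229. Total 31229.
Order Q = (((M₁·M₂)·(M₃·M₄))·M₅): (M₁·M₂): 17×29 by 29×23 → 17×23, cost 17·29·23 = 11339; (M₃·M₄): 23×26 by 26×5 → 23×5, cost 23·26·5 = 2990; ((M₁·M₂)·(M₃·M₄)): 17×23 by 23×5 → 17×5, cost 17·23·5 = 1955; cumulative 16284; (((M₁·M₂)·(M₃·M₄))·M₅): 17×5 by 5×17 → 17×17, cost 17·5·17 = 1445; cumulative 17729. Total 17729.
Difference: |31229 − 17729| = 13500.

13500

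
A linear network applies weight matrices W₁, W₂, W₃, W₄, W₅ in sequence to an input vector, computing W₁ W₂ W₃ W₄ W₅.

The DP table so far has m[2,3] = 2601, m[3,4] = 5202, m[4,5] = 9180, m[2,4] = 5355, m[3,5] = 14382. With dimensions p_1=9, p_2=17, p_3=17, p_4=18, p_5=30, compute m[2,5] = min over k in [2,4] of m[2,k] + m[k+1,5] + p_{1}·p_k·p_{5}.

10215

m[2,5] = min over k∈[2,4] of m[2,k]+m[k+1,5]+p_{1}·p_k·p_{5}.
k=2: 0 + 14382 + 9·17·30 = 18972; k=3: 2601 + 9180 + 9·17·30 = 16371; k=4: 5355 + 0 + 9·18·30 = 10215.
Minimum: 10215 at k=4.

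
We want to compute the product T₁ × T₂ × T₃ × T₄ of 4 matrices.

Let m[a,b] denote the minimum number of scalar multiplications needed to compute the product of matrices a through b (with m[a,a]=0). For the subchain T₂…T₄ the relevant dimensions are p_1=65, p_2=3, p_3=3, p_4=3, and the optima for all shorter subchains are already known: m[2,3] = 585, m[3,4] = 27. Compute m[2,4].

m[2,4] = min over k∈[2,3] of m[2,k]+m[k+1,4]+p_{1}·p_k·p_{4}.
k=2: 0 + 27 + 65·3·3 = 612; k=3: 585 + 0 + 65·3·3 = 1170.
Minimum: 612 at k=2.

612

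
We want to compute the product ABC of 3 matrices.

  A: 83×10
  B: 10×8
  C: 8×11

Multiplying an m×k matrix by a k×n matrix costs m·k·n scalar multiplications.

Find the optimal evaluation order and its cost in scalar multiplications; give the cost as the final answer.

(A(BC)): cost 10010.
((AB)C): cost 13944.
Optimal: (A(BC)) with cost 10010.

10010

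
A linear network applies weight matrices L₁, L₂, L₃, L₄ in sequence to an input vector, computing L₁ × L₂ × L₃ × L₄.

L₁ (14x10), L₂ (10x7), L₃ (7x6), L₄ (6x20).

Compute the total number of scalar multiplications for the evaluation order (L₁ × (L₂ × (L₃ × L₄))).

5040

(L₃ × L₄): 7×6 by 6×20 → 7×20, cost 7·6·20 = 840
(L₂ × (L₃ × L₄)): 10×7 by 7×20 → 10×20, cost 10·7·20 = 1400; cumulative 2240
(L₁ × (L₂ × (L₃ × L₄))): 14×10 by 10×20 → 14×20, cost 14·10·20 = 2800; cumulative 5040
Total: 5040 scalar multiplications.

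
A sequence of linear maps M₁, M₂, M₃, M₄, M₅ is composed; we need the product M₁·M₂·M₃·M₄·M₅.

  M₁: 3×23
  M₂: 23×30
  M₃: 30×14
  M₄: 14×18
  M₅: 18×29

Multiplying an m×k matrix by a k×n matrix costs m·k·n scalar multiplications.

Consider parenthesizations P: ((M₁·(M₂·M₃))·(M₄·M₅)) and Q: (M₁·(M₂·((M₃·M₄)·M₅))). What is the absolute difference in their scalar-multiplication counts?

Order P = ((M₁·(M₂·M₃))·(M₄·M₅)): (M₂·M₃): 23×30 by 30×14 → 23×14, cost 23·30·14 = 9660; (M₁·(M₂·M₃)): 3×23 by 23×14 → 3×14, cost 3·23·14 = 966; cumulative 10626; (M₄·M₅): 14×18 by 18×29 → 14×29, cost 14·18·29 = 7308; ((M₁·(M₂·M₃))·(M₄·M₅)): 3×14 by 14×29 → 3×29, cost 3·14·29 = 1218; cumulative 19152. Total 19152.
Order Q = (M₁·(M₂·((M₃·M₄)·M₅))): (M₃·M₄): 30×14 by 14×18 → 30×18, cost 30·14·18 = 7560; ((M₃·M₄)·M₅): 30×18 by 18×29 → 30×29, cost 30·18·29 = 15660; cumulative 23220; (M₂·((M₃·M₄)·M₅)): 23×30 by 30×29 → 23×29, cost 23·30·29 = 20010; cumulative 43230; (M₁·(M₂·((M₃·M₄)·M₅))): 3×23 by 23×29 → 3×29, cost 3·23·29 = 2001; cumulative 45231. Total 45231.
Difference: |19152 − 45231| = 26079.

26079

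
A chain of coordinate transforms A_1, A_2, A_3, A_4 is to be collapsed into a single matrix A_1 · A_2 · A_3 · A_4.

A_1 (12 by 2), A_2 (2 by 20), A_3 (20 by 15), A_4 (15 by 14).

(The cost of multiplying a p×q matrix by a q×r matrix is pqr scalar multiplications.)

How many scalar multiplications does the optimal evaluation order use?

Adjacent pairs: A_1A_2 = 12·2·20 = 480; A_2A_3 = 2·20·15 = 600; A_3A_4 = 20·15·14 = 4200.
Length 3: A_1..A_3: k=1: 0+600+12·2·15=960; k=2: 480+0+12·20·15=4080 → min 960 | A_2..A_4: k=2: 0+4200+2·20·14=4760; k=3: 600+0+2·15·14=1020 → min 1020.
Length 4: A_1..A_4: k=1: 0+1020+12·2·14=1356; k=2: 480+4200+12·20·14=8040; k=3: 960+0+12·15·14=3480 → min 1356.
Optimal order: (A_1 · ((A_2 · A_3) · A_4)) with cost 1356.

1356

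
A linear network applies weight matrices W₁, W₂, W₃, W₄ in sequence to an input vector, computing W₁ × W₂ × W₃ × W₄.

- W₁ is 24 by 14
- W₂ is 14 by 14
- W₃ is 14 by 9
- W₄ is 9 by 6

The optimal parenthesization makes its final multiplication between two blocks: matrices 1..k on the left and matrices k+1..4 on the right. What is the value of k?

1

Adjacent pairs: W₁W₂ = 24·14·14 = 4704; W₂W₃ = 14·14·9 = 1764; W₃W₄ = 14·9·6 = 756.
Length 3: W₁..W₃: k=1: 0+1764+24·14·9=4788; k=2: 4704+0+24·14·9=7728 → min 4788 | W₂..W₄: k=2: 0+756+14·14·6=1932; k=3: 1764+0+14·9·6=2520 → min 1932.
Top-level splits: k=1: (W₁..W₁)·(W₂..W₄) → 0+1932+24·14·6 = 3948; k=2: (W₁..W₂)·(W₃..W₄) → 4704+756+24·14·6 = 7476; k=3: (W₁..W₃)·(W₄..W₄) → 4788+0+24·9·6 = 6084.
Best split is after W₁, i.e. k = 1.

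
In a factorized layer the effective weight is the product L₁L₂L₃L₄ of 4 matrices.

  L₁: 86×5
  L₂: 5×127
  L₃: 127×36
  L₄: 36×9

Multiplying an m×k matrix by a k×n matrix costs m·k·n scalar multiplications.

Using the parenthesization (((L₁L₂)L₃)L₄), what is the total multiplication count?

475666

(L₁L₂): 86×5 by 5×127 → 86×127, cost 86·5·127 = 54610
((L₁L₂)L₃): 86×127 by 127×36 → 86×36, cost 86·127·36 = 393192; cumulative 447802
(((L₁L₂)L₃)L₄): 86×36 by 36×9 → 86×9, cost 86·36·9 = 27864; cumulative 475666
Total: 475666 scalar multiplications.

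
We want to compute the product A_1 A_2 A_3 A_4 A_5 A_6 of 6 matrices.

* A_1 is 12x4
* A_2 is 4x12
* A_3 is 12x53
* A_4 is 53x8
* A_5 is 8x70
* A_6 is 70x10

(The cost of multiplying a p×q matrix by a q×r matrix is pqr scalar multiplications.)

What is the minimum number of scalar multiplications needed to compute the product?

9760

Adjacent pairs: A_1A_2 = 12·4·12 = 576; A_2A_3 = 4·12·53 = 2544; A_3A_4 = 12·53·8 = 5088; A_4A_5 = 53·8·70 = 29680; A_5A_6 = 8·70·10 = 5600.
Length 3: A_1..A_3: k=1: 0+2544+12·4·53=5088; k=2: 576+0+12·12·53=8208 → min 5088 | A_2..A_4: k=2: 0+5088+4·12·8=5472; k=3: 2544+0+4·53·8=4240 → min 4240 | A_3..A_5: k=3: 0+29680+12·53·70=74200; k=4: 5088+0+12·8·70=11808 → min 11808 | A_4..A_6: k=4: 0+5600+53·8·10=9840; k=5: 29680+0+53·70·10=66780 → min 9840.
Length 4: A_1..A_4: k=1: 0+4240+12·4·8=4624; k=2: 576+5088+12·12·8=6816; k=3: 5088+0+12·53·8=10176 → min 4624 | A_2..A_5: k=2: 0+11808+4·12·70=15168; k=3: 2544+29680+4·53·70=47064; k=4: 4240+0+4·8·70=6480 → min 6480 | A_3..A_6: k=3: 0+9840+12·53·10=16200; k=4: 5088+5600+12·8·10=11648; k=5: 11808+0+12·70·10=20208 → min 11648.
Length 5: A_1..A_5: k=1: 0+6480+12·4·70=9840; k=2: 576+11808+12·12·70=22464; k=3: 5088+29680+12·53·70=79288; k=4: 4624+0+12·8·70=11344 → min 9840 | A_2..A_6: k=2: 0+11648+4·12·10=12128; k=3: 2544+9840+4·53·10=14504; k=4: 4240+5600+4·8·10=10160; k=5: 6480+0+4·70·10=9280 → min 9280.
Length 6: A_1..A_6: k=1: 0+9280+12·4·10=9760; k=2: 576+11648+12·12·10=13664; k=3: 5088+9840+12·53·10=21288; k=4: 4624+5600+12·8·10=11184; k=5: 9840+0+12·70·10=18240 → min 9760.
Optimal order: (A_1 ((((A_2 A_3) A_4) A_5) A_6)) with cost 9760.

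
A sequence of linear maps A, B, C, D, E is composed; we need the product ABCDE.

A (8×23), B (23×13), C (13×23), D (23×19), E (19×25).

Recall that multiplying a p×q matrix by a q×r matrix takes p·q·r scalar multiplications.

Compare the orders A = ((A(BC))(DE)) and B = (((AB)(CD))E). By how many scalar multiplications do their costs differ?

Order A = ((A(BC))(DE)): (BC): 23×13 by 13×23 → 23×23, cost 23·13·23 = 6877; (A(BC)): 8×23 by 23×23 → 8×23, cost 8·23·23 = 4232; cumulative 11109; (DE): 23×19 by 19×25 → 23×25, cost 23·19·25 = 10925; ((A(BC))(DE)): 8×23 by 23×25 → 8×25, cost 8·23·25 = 4600; cumulative 26634. Total 26634.
Order B = (((AB)(CD))E): (AB): 8×23 by 23×13 → 8×13, cost 8·23·13 = 2392; (CD): 13×23 by 23×19 → 13×19, cost 13·23·19 = 5681; ((AB)(CD)): 8×13 by 13×19 → 8×19, cost 8·13·19 = 1976; cumulative 10049; (((AB)(CD))E): 8×19 by 19×25 → 8×25, cost 8·19·25 = 3800; cumulative 13849. Total 13849.
Difference: |26634 − 13849| = 12785.

12785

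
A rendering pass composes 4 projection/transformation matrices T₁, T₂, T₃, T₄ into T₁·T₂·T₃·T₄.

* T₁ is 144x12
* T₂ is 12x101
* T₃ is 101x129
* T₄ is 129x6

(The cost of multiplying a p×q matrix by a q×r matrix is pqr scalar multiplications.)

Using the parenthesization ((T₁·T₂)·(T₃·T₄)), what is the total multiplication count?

339966

(T₁·T₂): 144×12 by 12×101 → 144×101, cost 144·12·101 = 174528
(T₃·T₄): 101×129 by 129×6 → 101×6, cost 101·129·6 = 78174
((T₁·T₂)·(T₃·T₄)): 144×101 by 101×6 → 144×6, cost 144·101·6 = 87264; cumulative 339966
Total: 339966 scalar multiplications.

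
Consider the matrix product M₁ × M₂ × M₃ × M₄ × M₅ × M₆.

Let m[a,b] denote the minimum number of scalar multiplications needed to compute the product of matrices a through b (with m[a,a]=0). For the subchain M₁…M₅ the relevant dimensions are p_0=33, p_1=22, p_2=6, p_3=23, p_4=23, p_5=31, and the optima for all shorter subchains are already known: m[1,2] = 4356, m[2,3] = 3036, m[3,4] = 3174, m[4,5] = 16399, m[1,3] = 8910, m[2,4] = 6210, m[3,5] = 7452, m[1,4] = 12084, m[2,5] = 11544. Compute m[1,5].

m[1,5] = min over k∈[1,4] of m[1,k]+m[k+1,5]+p_{0}·p_k·p_{5}.
k=1: 0 + 11544 + 33·22·31 = 34050; k=2: 4356 + 7452 + 33·6·31 = 17946; k=3: 8910 + 16399 + 33·23·31 = 48838; k=4: 12084 + 0 + 33·23·31 = 35613.
Minimum: 17946 at k=2.

17946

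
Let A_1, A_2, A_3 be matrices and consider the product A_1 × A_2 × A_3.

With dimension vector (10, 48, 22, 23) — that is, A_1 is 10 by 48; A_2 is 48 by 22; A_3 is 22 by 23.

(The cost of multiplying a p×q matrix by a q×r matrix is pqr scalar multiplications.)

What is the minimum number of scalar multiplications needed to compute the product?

Order (A_1 × (A_2 × A_3)): (A_2 × A_3): 48×22 by 22×23 → 48×23, cost 48·22·23 = 24288; (A_1 × (A_2 × A_3)): 10×48 by 48×23 → 10×23, cost 10·48·23 = 11040; cumulative 35328. Total 35328.
Order ((A_1 × A_2) × A_3): (A_1 × A_2): 10×48 by 48×22 → 10×22, cost 10·48·22 = 10560; ((A_1 × A_2) × A_3): 10×22 by 22×23 → 10×23, cost 10·22·23 = 5060; cumulative 15620. Total 15620.
Minimum: 15620.

15620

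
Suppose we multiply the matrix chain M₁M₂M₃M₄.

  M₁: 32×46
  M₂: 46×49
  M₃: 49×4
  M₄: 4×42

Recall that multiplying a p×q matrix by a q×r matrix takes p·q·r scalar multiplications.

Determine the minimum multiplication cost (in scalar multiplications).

Adjacent pairs: M₁M₂ = 32·46·49 = 72128; M₂M₃ = 46·49·4 = 9016; M₃M₄ = 49·4·42 = 8232.
Length 3: M₁..M₃: k=1: 0+9016+32·46·4=14904; k=2: 72128+0+32·49·4=78400 → min 14904 | M₂..M₄: k=2: 0+8232+46·49·42=102900; k=3: 9016+0+46·4·42=16744 → min 16744.
Length 4: M₁..M₄: k=1: 0+16744+32·46·42=78568; k=2: 72128+8232+32·49·42=146216; k=3: 14904+0+32·4·42=20280 → min 20280.
Optimal order: ((M₁(M₂M₃))M₄) with cost 20280.

20280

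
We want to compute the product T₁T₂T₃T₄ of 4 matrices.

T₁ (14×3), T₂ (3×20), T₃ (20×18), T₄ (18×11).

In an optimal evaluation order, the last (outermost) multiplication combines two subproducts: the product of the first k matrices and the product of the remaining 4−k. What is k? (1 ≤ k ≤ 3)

Adjacent pairs: T₁T₂ = 14·3·20 = 840; T₂T₃ = 3·20·18 = 1080; T₃T₄ = 20·18·11 = 3960.
Length 3: T₁..T₃: k=1: 0+1080+14·3·18=1836; k=2: 840+0+14·20·18=5880 → min 1836 | T₂..T₄: k=2: 0+3960+3·20·11=4620; k=3: 1080+0+3·18·11=1674 → min 1674.
Top-level splits: k=1: (T₁..T₁)·(T₂..T₄) → 0+1674+14·3·11 = 2136; k=2: (T₁..T₂)·(T₃..T₄) → 840+3960+14·20·11 = 7880; k=3: (T₁..T₃)·(T₄..T₄) → 1836+0+14·18·11 = 4608.
Best split is after T₁, i.e. k = 1.

1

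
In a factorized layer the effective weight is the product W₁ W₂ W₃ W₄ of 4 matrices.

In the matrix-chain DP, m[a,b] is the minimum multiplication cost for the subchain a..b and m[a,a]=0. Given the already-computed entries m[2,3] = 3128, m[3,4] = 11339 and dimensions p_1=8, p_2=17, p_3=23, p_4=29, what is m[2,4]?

8464

m[2,4] = min over k∈[2,3] of m[2,k]+m[k+1,4]+p_{1}·p_k·p_{4}.
k=2: 0 + 11339 + 8·17·29 = 15283; k=3: 3128 + 0 + 8·23·29 = 8464.
Minimum: 8464 at k=3.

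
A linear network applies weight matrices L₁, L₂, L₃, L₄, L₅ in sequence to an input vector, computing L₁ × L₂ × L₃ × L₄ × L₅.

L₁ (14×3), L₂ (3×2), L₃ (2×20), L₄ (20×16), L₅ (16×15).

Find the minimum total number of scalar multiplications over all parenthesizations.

Adjacent pairs: L₁L₂ = 14·3·2 = 84; L₂L₃ = 3·2·20 = 120; L₃L₄ = 2·20·16 = 640; L₄L₅ = 20·16·15 = 4800.
Length 3: L₁..L₃: k=1: 0+120+14·3·20=960; k=2: 84+0+14·2·20=644 → min 644 | L₂..L₄: k=2: 0+640+3·2·16=736; k=3: 120+0+3·20·16=1080 → min 736 | L₃..L₅: k=3: 0+4800+2·20·15=5400; k=4: 640+0+2·16·15=1120 → min 1120.
Length 4: L₁..L₄: k=1: 0+736+14·3·16=1408; k=2: 84+640+14·2·16=1172; k=3: 644+0+14·20·16=5124 → min 1172 | L₂..L₅: k=2: 0+1120+3·2·15=1210; k=3: 120+4800+3·20·15=5820; k=4: 736+0+3·16·15=1456 → min 1210.
Length 5: L₁..L₅: k=1: 0+1210+14·3·15=1840; k=2: 84+1120+14·2·15=1624; k=3: 644+4800+14·20·15=9644; k=4: 1172+0+14·16·15=4532 → min 1624.
Optimal order: ((L₁ × L₂) × ((L₃ × L₄) × L₅)) with cost 1624.

1624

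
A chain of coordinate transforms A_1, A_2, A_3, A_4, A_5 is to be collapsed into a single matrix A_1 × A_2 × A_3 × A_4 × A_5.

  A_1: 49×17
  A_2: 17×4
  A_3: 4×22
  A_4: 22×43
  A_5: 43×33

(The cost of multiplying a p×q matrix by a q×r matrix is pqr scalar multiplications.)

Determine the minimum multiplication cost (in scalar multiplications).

Adjacent pairs: A_1A_2 = 49·17·4 = 3332; A_2A_3 = 17·4·22 = 1496; A_3A_4 = 4·22·43 = 3784; A_4A_5 = 22·43·33 = 31218.
Length 3: A_1..A_3: k=1: 0+1496+49·17·22=19822; k=2: 3332+0+49·4·22=7644 → min 7644 | A_2..A_4: k=2: 0+3784+17·4·43=6708; k=3: 1496+0+17·22·43=17578 → min 6708 | A_3..A_5: k=3: 0+31218+4·22·33=34122; k=4: 3784+0+4·43·33=9460 → min 9460.
Length 4: A_1..A_4: k=1: 0+6708+49·17·43=42527; k=2: 3332+3784+49·4·43=15544; k=3: 7644+0+49·22·43=53998 → min 15544 | A_2..A_5: k=2: 0+9460+17·4·33=11704; k=3: 1496+31218+17·22·33=45056; k=4: 6708+0+17·43·33=30831 → min 11704.
Length 5: A_1..A_5: k=1: 0+11704+49·17·33=39193; k=2: 3332+9460+49·4·33=19260; k=3: 7644+31218+49·22·33=74436; k=4: 15544+0+49·43·33=85075 → min 19260.
Optimal order: ((A_1 × A_2) × ((A_3 × A_4) × A_5)) with cost 19260.

19260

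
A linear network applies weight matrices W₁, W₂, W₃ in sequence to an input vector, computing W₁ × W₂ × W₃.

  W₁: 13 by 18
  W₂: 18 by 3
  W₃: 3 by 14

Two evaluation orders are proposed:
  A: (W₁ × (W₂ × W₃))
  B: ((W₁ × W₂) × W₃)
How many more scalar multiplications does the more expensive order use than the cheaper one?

Order A = (W₁ × (W₂ × W₃)): (W₂ × W₃): 18×3 by 3×14 → 18×14, cost 18·3·14 = 756; (W₁ × (W₂ × W₃)): 13×18 by 18×14 → 13×14, cost 13·18·14 = 3276; cumulative 4032. Total 4032.
Order B = ((W₁ × W₂) × W₃): (W₁ × W₂): 13×18 by 18×3 → 13×3, cost 13·18·3 = 702; ((W₁ × W₂) × W₃): 13×3 by 3×14 → 13×14, cost 13·3·14 = 546; cumulative 1248. Total 1248.
Difference: |4032 − 1248| = 2784.

2784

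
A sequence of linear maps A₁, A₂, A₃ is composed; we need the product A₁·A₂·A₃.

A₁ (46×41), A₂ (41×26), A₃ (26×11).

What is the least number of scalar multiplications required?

Order (A₁·(A₂·A₃)): (A₂·A₃): 41×26 by 26×11 → 41×11, cost 41·26·11 = 11726; (A₁·(A₂·A₃)): 46×41 by 41×11 → 46×11, cost 46·41·11 = 20746; cumulative 32472. Total 32472.
Order ((A₁·A₂)·A₃): (A₁·A₂): 46×41 by 41×26 → 46×26, cost 46·41·26 = 49036; ((A₁·A₂)·A₃): 46×26 by 26×11 → 46×11, cost 46·26·11 = 13156; cumulative 62192. Total 62192.
Minimum: 32472.

32472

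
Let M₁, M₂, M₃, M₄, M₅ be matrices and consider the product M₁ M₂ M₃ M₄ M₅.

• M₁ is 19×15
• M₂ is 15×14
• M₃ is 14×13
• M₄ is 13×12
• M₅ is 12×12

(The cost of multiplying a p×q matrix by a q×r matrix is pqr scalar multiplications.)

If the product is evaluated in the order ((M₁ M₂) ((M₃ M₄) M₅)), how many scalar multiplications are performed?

11382

(M₁ M₂): 19×15 by 15×14 → 19×14, cost 19·15·14 = 3990
(M₃ M₄): 14×13 by 13×12 → 14×12, cost 14·13·12 = 2184
((M₃ M₄) M₅): 14×12 by 12×12 → 14×12, cost 14·12·12 = 2016; cumulative 4200
((M₁ M₂) ((M₃ M₄) M₅)): 19×14 by 14×12 → 19×12, cost 19·14·12 = 3192; cumulative 11382
Total: 11382 scalar multiplications.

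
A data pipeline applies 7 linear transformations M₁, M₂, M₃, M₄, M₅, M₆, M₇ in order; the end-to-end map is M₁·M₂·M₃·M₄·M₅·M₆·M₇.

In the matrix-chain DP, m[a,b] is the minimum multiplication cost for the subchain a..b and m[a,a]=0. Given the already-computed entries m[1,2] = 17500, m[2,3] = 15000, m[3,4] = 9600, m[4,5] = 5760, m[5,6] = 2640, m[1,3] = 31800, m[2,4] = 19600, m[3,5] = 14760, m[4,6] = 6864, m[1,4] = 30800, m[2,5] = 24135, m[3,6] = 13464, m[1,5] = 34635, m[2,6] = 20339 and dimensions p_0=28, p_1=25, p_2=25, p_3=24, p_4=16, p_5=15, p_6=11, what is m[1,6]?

m[1,6] = min over k∈[1,5] of m[1,k]+m[k+1,6]+p_{0}·p_k·p_{6}.
k=1: 0 + 20339 + 28·25·11 = 28039; k=2: 17500 + 13464 + 28·25·11 = 38664; k=3: 31800 + 6864 + 28·24·11 = 46056; k=4: 30800 + 2640 + 28·16·11 = 38368; k=5: 34635 + 0 + 28·15·11 = 39255.
Minimum: 28039 at k=1.

28039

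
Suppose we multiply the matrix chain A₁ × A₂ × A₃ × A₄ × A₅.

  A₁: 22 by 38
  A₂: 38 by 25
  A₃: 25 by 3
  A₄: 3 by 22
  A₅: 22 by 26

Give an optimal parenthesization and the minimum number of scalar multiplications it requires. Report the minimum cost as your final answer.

Adjacent pairs: A₁A₂ = 22·38·25 = 20900; A₂A₃ = 38·25·3 = 2850; A₃A₄ = 25·3·22 = 1650; A₄A₅ = 3·22·26 = 1716.
Length 3: A₁..A₃: k=1: 0+2850+22·38·3=5358; k=2: 20900+0+22·25·3=22550 → min 5358 | A₂..A₄: k=2: 0+1650+38·25·22=22550; k=3: 2850+0+38·3·22=5358 → min 5358 | A₃..A₅: k=3: 0+1716+25·3·26=3666; k=4: 1650+0+25·22·26=15950 → min 3666.
Length 4: A₁..A₄: k=1: 0+5358+22·38·22=23750; k=2: 20900+1650+22·25·22=34650; k=3: 5358+0+22·3·22=6810 → min 6810 | A₂..A₅: k=2: 0+3666+38·25·26=28366; k=3: 2850+1716+38·3·26=7530; k=4: 5358+0+38·22·26=27094 → min 7530.
Length 5: A₁..A₅: k=1: 0+7530+22·38·26=29266; k=2: 20900+3666+22·25·26=38866; k=3: 5358+1716+22·3·26=8790; k=4: 6810+0+22·22·26=19394 → min 8790.
Optimal parenthesization: ((A₁ × (A₂ × A₃)) × (A₄ × A₅)) with cost 8790.

8790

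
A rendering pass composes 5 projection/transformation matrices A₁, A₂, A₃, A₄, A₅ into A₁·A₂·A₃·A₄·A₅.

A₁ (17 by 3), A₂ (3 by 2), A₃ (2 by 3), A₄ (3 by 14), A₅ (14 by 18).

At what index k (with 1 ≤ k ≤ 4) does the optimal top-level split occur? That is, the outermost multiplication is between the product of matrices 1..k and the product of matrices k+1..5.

2

Adjacent pairs: A₁A₂ = 17·3·2 = 102; A₂A₃ = 3·2·3 = 18; A₃A₄ = 2·3·14 = 84; A₄A₅ = 3·14·18 = 756.
Length 3: A₁..A₃: k=1: 0+18+17·3·3=171; k=2: 102+0+17·2·3=204 → min 171 | A₂..A₄: k=2: 0+84+3·2·14=168; k=3: 18+0+3·3·14=144 → min 144 | A₃..A₅: k=3: 0+756+2·3·18=864; k=4: 84+0+2·14·18=588 → min 588.
Length 4: A₁..A₄: k=1: 0+144+17·3·14=858; k=2: 102+84+17·2·14=662; k=3: 171+0+17·3·14=885 → min 662 | A₂..A₅: k=2: 0+588+3·2·18=696; k=3: 18+756+3·3·18=936; k=4: 144+0+3·14·18=900 → min 696.
Top-level splits: k=1: (A₁..A₁)·(A₂..A₅) → 0+696+17·3·18 = 1614; k=2: (A₁..A₂)·(A₃..A₅) → 102+588+17·2·18 = 1302; k=3: (A₁..A₃)·(A₄..A₅) → 171+756+17·3·18 = 1845; k=4: (A₁..A₄)·(A₅..A₅) → 662+0+17·14·18 = 4946.
Best split is after A₂, i.e. k = 2.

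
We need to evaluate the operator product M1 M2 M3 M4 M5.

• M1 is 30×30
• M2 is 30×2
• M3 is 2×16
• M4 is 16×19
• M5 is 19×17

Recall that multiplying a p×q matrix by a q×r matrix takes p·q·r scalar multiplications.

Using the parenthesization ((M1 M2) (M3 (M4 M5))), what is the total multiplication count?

(M1 M2): 30×30 by 30×2 → 30×2, cost 30·30·2 = 1800
(M4 M5): 16×19 by 19×17 → 16×17, cost 16·19·17 = 5168
(M3 (M4 M5)): 2×16 by 16×17 → 2×17, cost 2·16·17 = 544; cumulative 5712
((M1 M2) (M3 (M4 M5))): 30×2 by 2×17 → 30×17, cost 30·2·17 = 1020; cumulative 8532
Total: 8532 scalar multiplications.

8532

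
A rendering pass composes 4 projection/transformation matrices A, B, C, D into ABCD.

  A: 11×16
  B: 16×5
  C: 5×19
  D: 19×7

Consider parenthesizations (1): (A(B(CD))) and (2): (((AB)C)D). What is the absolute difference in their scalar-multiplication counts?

Order (1) = (A(B(CD))): (CD): 5×19 by 19×7 → 5×7, cost 5·19·7 = 665; (B(CD)): 16×5 by 5×7 → 16×7, cost 16·5·7 = 560; cumulative 1225; (A(B(CD))): 11×16 by 16×7 → 11×7, cost 11·16·7 = 1232; cumulative 2457. Total 2457.
Order (2) = (((AB)C)D): (AB): 11×16 by 16×5 → 11×5, cost 11·16·5 = 880; ((AB)C): 11×5 by 5×19 → 11×19, cost 11·5·19 = 1045; cumulative 1925; (((AB)C)D): 11×19 by 19×7 → 11×7, cost 11·19·7 = 1463; cumulative 3388. Total 3388.
Difference: |2457 − 3388| = 931.

931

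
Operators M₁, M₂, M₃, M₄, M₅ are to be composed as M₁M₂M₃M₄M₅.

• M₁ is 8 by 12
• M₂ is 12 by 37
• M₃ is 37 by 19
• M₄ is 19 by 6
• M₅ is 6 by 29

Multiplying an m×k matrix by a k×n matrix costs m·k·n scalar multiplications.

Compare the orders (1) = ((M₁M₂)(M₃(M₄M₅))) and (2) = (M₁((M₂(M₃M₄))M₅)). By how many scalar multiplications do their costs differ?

Order (1) = ((M₁M₂)(M₃(M₄M₅))): (M₁M₂): 8×12 by 12×37 → 8×37, cost 8·12·37 = 3552; (M₄M₅): 19×6 by 6×29 → 19×29, cost 19·6·29 = 3306; (M₃(M₄M₅)): 37×19 by 19×29 → 37×29, cost 37·19·29 = 20387; cumulative 23693; ((M₁M₂)(M₃(M₄M₅))): 8×37 by 37×29 → 8×29, cost 8·37·29 = 8584; cumulative 35829. Total 35829.
Order (2) = (M₁((M₂(M₃M₄))M₅)): (M₃M₄): 37×19 by 19×6 → 37×6, cost 37·19·6 = 4218; (M₂(M₃M₄)): 12×37 by 37×6 → 12×6, cost 12·37·6 = 2664; cumulative 6882; ((M₂(M₃M₄))M₅): 12×6 by 6×29 → 12×29, cost 12·6·29 = 2088; cumulative 8970; (M₁((M₂(M₃M₄))M₅)): 8×12 by 12×29 → 8×29, cost 8·12·29 = 2784; cumulative 11754. Total 11754.
Difference: |35829 − 11754| = 24075.

24075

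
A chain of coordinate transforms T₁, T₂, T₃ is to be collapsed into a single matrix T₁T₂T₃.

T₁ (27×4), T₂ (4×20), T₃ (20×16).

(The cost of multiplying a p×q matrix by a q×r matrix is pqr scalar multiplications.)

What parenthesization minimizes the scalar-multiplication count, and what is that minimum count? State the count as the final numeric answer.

(T₁(T₂T₃)): cost 3008.
((T₁T₂)T₃): cost 10800.
Optimal: (T₁(T₂T₃)) with cost 3008.

3008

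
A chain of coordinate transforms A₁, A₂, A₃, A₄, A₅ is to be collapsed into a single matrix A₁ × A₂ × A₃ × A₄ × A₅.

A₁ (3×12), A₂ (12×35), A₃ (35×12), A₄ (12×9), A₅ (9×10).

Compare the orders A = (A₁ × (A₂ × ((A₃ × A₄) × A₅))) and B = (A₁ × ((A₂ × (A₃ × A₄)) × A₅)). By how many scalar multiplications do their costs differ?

2490

Order A = (A₁ × (A₂ × ((A₃ × A₄) × A₅))): (A₃ × A₄): 35×12 by 12×9 → 35×9, cost 35·12·9 = 3780; ((A₃ × A₄) × A₅): 35×9 by 9×10 → 35×10, cost 35·9·10 = 3150; cumulative 6930; (A₂ × ((A₃ × A₄) × A₅)): 12×35 by 35×10 → 12×10, cost 12·35·10 = 4200; cumulative 11130; (A₁ × (A₂ × ((A₃ × A₄) × A₅))): 3×12 by 12×10 → 3×10, cost 3·12·10 = 360; cumulative 11490. Total 11490.
Order B = (A₁ × ((A₂ × (A₃ × A₄)) × A₅)): (A₃ × A₄): 35×12 by 12×9 → 35×9, cost 35·12·9 = 3780; (A₂ × (A₃ × A₄)): 12×35 by 35×9 → 12×9, cost 12·35·9 = 3780; cumulative 7560; ((A₂ × (A₃ × A₄)) × A₅): 12×9 by 9×10 → 12×10, cost 12·9·10 = 1080; cumulative 8640; (A₁ × ((A₂ × (A₃ × A₄)) × A₅)): 3×12 by 12×10 → 3×10, cost 3·12·10 = 360; cumulative 9000. Total 9000.
Difference: |11490 − 9000| = 2490.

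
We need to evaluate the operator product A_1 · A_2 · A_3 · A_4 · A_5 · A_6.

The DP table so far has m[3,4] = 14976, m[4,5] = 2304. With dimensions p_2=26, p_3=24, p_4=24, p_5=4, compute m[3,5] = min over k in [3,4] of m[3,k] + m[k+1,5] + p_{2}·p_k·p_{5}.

m[3,5] = min over k∈[3,4] of m[3,k]+m[k+1,5]+p_{2}·p_k·p_{5}.
k=3: 0 + 2304 + 26·24·4 = 4800; k=4: 14976 + 0 + 26·24·4 = 17472.
Minimum: 4800 at k=3.

4800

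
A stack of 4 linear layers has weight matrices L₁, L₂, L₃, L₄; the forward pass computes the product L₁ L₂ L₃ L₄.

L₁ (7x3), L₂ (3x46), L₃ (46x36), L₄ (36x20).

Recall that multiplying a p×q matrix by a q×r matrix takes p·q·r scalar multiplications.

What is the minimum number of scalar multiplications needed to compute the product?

Adjacent pairs: L₁L₂ = 7·3·46 = 966; L₂L₃ = 3·46·36 = 4968; L₃L₄ = 46·36·20 = 33120.
Length 3: L₁..L₃: k=1: 0+4968+7·3·36=5724; k=2: 966+0+7·46·36=12558 → min 5724 | L₂..L₄: k=2: 0+33120+3·46·20=35880; k=3: 4968+0+3·36·20=7128 → min 7128.
Length 4: L₁..L₄: k=1: 0+7128+7·3·20=7548; k=2: 966+33120+7·46·20=40526; k=3: 5724+0+7·36·20=10764 → min 7548.
Optimal order: (L₁ ((L₂ L₃) L₄)) with cost 7548.

7548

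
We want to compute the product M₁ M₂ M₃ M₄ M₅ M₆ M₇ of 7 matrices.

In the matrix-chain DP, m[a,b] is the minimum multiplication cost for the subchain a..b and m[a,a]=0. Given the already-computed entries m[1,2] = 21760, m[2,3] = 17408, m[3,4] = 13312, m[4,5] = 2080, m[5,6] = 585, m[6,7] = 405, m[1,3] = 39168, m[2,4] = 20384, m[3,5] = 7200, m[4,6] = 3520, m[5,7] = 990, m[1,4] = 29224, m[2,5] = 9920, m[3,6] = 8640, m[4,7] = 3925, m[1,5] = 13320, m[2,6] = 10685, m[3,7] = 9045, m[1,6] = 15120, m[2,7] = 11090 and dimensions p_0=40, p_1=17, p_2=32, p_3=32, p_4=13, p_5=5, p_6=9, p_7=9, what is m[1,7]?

15525

m[1,7] = min over k∈[1,6] of m[1,k]+m[k+1,7]+p_{0}·p_k·p_{7}.
k=1: 0 + 11090 + 40·17·9 = 17210; k=2: 21760 + 9045 + 40·32·9 = 42325; k=3: 39168 + 3925 + 40·32·9 = 54613; k=4: 29224 + 990 + 40·13·9 = 34894; k=5: 13320 + 405 + 40·5·9 = 15525; k=6: 15120 + 0 + 40·9·9 = 18360.
Minimum: 15525 at k=5.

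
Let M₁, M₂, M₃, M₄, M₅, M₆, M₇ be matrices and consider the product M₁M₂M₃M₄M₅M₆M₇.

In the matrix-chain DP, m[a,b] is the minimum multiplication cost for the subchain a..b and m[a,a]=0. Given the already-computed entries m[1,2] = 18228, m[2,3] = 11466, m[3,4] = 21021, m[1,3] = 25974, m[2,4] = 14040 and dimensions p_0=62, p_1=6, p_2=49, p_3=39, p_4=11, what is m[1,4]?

m[1,4] = min over k∈[1,3] of m[1,k]+m[k+1,4]+p_{0}·p_k·p_{4}.
k=1: 0 + 14040 + 62·6·11 = 18132; k=2: 18228 + 21021 + 62·49·11 = 72667; k=3: 25974 + 0 + 62·39·11 = 52572.
Minimum: 18132 at k=1.

18132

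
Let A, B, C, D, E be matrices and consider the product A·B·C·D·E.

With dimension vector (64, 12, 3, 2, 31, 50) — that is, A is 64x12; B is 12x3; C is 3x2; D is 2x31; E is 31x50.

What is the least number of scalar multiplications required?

11108

Adjacent pairs: AB = 64·12·3 = 2304; BC = 12·3·2 = 72; CD = 3·2·31 = 186; DE = 2·31·50 = 3100.
Length 3: A..C: k=1: 0+72+64·12·2=1608; k=2: 2304+0+64·3·2=2688 → min 1608 | B..D: k=2: 0+186+12·3·31=1302; k=3: 72+0+12·2·31=816 → min 816 | C..E: k=3: 0+3100+3·2·50=3400; k=4: 186+0+3·31·50=4836 → min 3400.
Length 4: A..D: k=1: 0+816+64·12·31=24624; k=2: 2304+186+64·3·31=8442; k=3: 1608+0+64·2·31=5576 → min 5576 | B..E: k=2: 0+3400+12·3·50=5200; k=3: 72+3100+12·2·50=4372; k=4: 816+0+12·31·50=19416 → min 4372.
Length 5: A..E: k=1: 0+4372+64·12·50=42772; k=2: 2304+3400+64·3·50=15304; k=3: 1608+3100+64·2·50=11108; k=4: 5576+0+64·31·50=104776 → min 11108.
Optimal order: ((A·(B·C))·(D·E)) with cost 11108.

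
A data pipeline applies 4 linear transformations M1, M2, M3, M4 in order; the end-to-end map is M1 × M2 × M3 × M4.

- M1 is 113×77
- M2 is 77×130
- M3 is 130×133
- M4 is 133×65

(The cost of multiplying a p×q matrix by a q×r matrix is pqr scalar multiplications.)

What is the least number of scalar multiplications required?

2340065

Adjacent pairs: M1M2 = 113·77·130 = 1131130; M2M3 = 77·130·133 = 1331330; M3M4 = 130·133·65 = 1123850.
Length 3: M1..M3: k=1: 0+1331330+113·77·133=2488563; k=2: 1131130+0+113·130·133=3084900 → min 2488563 | M2..M4: k=2: 0+1123850+77·130·65=1774500; k=3: 1331330+0+77·133·65=1996995 → min 1774500.
Length 4: M1..M4: k=1: 0+1774500+113·77·65=2340065; k=2: 1131130+1123850+113·130·65=3209830; k=3: 2488563+0+113·133·65=3465448 → min 2340065.
Optimal order: (M1 × (M2 × (M3 × M4))) with cost 2340065.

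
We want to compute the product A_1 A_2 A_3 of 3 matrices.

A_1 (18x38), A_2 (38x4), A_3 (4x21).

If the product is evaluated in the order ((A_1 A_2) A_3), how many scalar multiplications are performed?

(A_1 A_2): 18×38 by 38×4 → 18×4, cost 18·38·4 = 2736
((A_1 A_2) A_3): 18×4 by 4×21 → 18×21, cost 18·4·21 = 1512; cumulative 4248
Total: 4248 scalar multiplications.

4248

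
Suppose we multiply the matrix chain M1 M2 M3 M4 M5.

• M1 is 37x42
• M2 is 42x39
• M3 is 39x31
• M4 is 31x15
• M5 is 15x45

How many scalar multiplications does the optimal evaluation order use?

Adjacent pairs: M1M2 = 37·42·39 = 60606; M2M3 = 42·39·31 = 50778; M3M4 = 39·31·15 = 18135; M4M5 = 31·15·45 = 20925.
Length 3: M1..M3: k=1: 0+50778+37·42·31=98952; k=2: 60606+0+37·39·31=105339 → min 98952 | M2..M4: k=2: 0+18135+42·39·15=42705; k=3: 50778+0+42·31·15=70308 → min 42705 | M3..M5: k=3: 0+20925+39·31·45=75330; k=4: 18135+0+39·15·45=44460 → min 44460.
Length 4: M1..M4: k=1: 0+42705+37·42·15=66015; k=2: 60606+18135+37·39·15=100386; k=3: 98952+0+37·31·15=116157 → min 66015 | M2..M5: k=2: 0+44460+42·39·45=118170; k=3: 50778+20925+42·31·45=130293; k=4: 42705+0+42·15·45=71055 → min 71055.
Length 5: M1..M5: k=1: 0+71055+37·42·45=140985; k=2: 60606+44460+37·39·45=170001; k=3: 98952+20925+37·31·45=171492; k=4: 66015+0+37·15·45=90990 → min 90990.
Optimal order: ((M1 (M2 (M3 M4))) M5) with cost 90990.

90990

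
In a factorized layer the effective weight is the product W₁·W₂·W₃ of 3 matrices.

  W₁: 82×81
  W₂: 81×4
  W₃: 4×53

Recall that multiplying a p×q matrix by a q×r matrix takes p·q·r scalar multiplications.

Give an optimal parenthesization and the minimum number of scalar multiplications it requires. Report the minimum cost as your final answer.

43952

(W₁·(W₂·W₃)): cost 369198.
((W₁·W₂)·W₃): cost 43952.
Optimal: ((W₁·W₂)·W₃) with cost 43952.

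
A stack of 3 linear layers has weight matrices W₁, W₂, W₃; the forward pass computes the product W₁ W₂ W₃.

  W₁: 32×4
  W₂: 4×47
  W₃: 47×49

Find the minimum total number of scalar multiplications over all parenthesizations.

15484

Order (W₁ (W₂ W₃)): (W₂ W₃): 4×47 by 47×49 → 4×49, cost 4·47·49 = 9212; (W₁ (W₂ W₃)): 32×4 by 4×49 → 32×49, cost 32·4·49 = 6272; cumulative 15484. Total 15484.
Order ((W₁ W₂) W₃): (W₁ W₂): 32×4 by 4×47 → 32×47, cost 32·4·47 = 6016; ((W₁ W₂) W₃): 32×47 by 47×49 → 32×49, cost 32·47·49 = 73696; cumulative 79712. Total 79712.
Minimum: 15484.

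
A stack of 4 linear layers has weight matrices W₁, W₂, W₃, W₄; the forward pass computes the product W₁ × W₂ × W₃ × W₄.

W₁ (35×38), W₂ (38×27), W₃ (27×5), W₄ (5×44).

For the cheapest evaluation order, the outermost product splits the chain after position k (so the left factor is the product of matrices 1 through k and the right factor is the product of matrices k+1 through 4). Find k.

3

Adjacent pairs: W₁W₂ = 35·38·27 = 35910; W₂W₃ = 38·27·5 = 5130; W₃W₄ = 27·5·44 = 5940.
Length 3: W₁..W₃: k=1: 0+5130+35·38·5=11780; k=2: 35910+0+35·27·5=40635 → min 11780 | W₂..W₄: k=2: 0+5940+38·27·44=51084; k=3: 5130+0+38·5·44=13490 → min 13490.
Top-level splits: k=1: (W₁..W₁)·(W₂..W₄) → 0+13490+35·38·44 = 72010; k=2: (W₁..W₂)·(W₃..W₄) → 35910+5940+35·27·44 = 83430; k=3: (W₁..W₃)·(W₄..W₄) → 11780+0+35·5·44 = 19480.
Best split is after W₃, i.e. k = 3.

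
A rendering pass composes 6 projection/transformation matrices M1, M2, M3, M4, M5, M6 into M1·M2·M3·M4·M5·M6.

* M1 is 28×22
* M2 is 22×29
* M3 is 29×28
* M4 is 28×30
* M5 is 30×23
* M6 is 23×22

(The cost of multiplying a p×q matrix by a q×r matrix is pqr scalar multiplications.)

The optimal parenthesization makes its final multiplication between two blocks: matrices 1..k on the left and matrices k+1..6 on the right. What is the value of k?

1

Adjacent pairs: M1M2 = 28·22·29 = 17864; M2M3 = 22·29·28 = 17864; M3M4 = 29·28·30 = 24360; M4M5 = 28·30·23 = 19320; M5M6 = 30·23·22 = 15180.
Length 3: M1..M3: k=1: 0+17864+28·22·28=35112; k=2: 17864+0+28·29·28=40600 → min 35112 | M2..M4: k=2: 0+24360+22·29·30=43500; k=3: 17864+0+22·28·30=36344 → min 36344 | M3..M5: k=3: 0+19320+29·28·23=37996; k=4: 24360+0+29·30·23=44370 → min 37996 | M4..M6: k=4: 0+15180+28·30·22=33660; k=5: 19320+0+28·23·22=33488 → min 33488.
Length 4: M1..M4: k=1: 0+36344+28·22·30=54824; k=2: 17864+24360+28·29·30=66584; k=3: 35112+0+28·28·30=58632 → min 54824 | M2..M5: k=2: 0+37996+22·29·23=52670; k=3: 17864+19320+22·28·23=51352; k=4: 36344+0+22·30·23=51524 → min 51352 | M3..M6: k=3: 0+33488+29·28·22=51352; k=4: 24360+15180+29·30·22=58680; k=5: 37996+0+29·23·22=52670 → min 51352.
Length 5: M1..M5: k=1: 0+51352+28·22·23=65520; k=2: 17864+37996+28·29·23=74536; k=3: 35112+19320+28·28·23=72464; k=4: 54824+0+28·30·23=74144 → min 65520 | M2..M6: k=2: 0+51352+22·29·22=65388; k=3: 17864+33488+22·28·22=64904; k=4: 36344+15180+22·30·22=66044; k=5: 51352+0+22·23·22=62484 → min 62484.
Top-level splits: k=1: (M1..M1)·(M2..M6) → 0+62484+28·22·22 = 76036; k=2: (M1..M2)·(M3..M6) → 17864+51352+28·29·22 = 87080; k=3: (M1..M3)·(M4..M6) → 35112+33488+28·28·22 = 85848; k=4: (M1..M4)·(M5..M6) → 54824+15180+28·30·22 = 88484; k=5: (M1..M5)·(M6..M6) → 65520+0+28·23·22 = 79688.
Best split is after M1, i.e. k = 1.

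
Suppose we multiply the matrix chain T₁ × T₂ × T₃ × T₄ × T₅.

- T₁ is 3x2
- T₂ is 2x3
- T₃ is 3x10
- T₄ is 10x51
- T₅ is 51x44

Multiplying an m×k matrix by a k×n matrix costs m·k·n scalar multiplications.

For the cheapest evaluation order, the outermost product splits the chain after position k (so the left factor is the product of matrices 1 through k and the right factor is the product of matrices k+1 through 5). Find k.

1

Adjacent pairs: T₁T₂ = 3·2·3 = 18; T₂T₃ = 2·3·10 = 60; T₃T₄ = 3·10·51 = 1530; T₄T₅ = 10·51·44 = 22440.
Length 3: T₁..T₃: k=1: 0+60+3·2·10=120; k=2: 18+0+3·3·10=108 → min 108 | T₂..T₄: k=2: 0+1530+2·3·51=1836; k=3: 60+0+2·10·51=1080 → min 1080 | T₃..T₅: k=3: 0+22440+3·10·44=23760; k=4: 1530+0+3·51·44=8262 → min 8262.
Length 4: T₁..T₄: k=1: 0+1080+3·2·51=1386; k=2: 18+1530+3·3·51=2007; k=3: 108+0+3·10·51=1638 → min 1386 | T₂..T₅: k=2: 0+8262+2·3·44=8526; k=3: 60+22440+2·10·44=23380; k=4: 1080+0+2·51·44=5568 → min 5568.
Top-level splits: k=1: (T₁..T₁)·(T₂..T₅) → 0+5568+3·2·44 = 5832; k=2: (T₁..T₂)·(T₃..T₅) → 18+8262+3·3·44 = 8676; k=3: (T₁..T₃)·(T₄..T₅) → 108+22440+3·10·44 = 23868; k=4: (T₁..T₄)·(T₅..T₅) → 1386+0+3·51·44 = 8118.
Best split is after T₁, i.e. k = 1.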